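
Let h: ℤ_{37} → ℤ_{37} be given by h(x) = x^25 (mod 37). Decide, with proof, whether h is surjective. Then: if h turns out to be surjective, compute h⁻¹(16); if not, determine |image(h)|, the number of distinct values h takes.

9

Since 37 is prime, the nonzero elements of ℤ_{37} form a cyclic group of order 36.
As gcd(25, 36) = 1, raising to the 25th power is a bijection on this group: if u^25 ≡ v^25 then (uv^{−1})^25 = 1, and the only element of order dividing gcd(25, 36) = 1 is 1, so u = v.
With h(0) = 0 this makes h injective on all of ℤ_{37}, hence bijective (finite equal-size domain and codomain). In particular h is surjective.
Since h is surjective, we find the preimage of 16. The inverse of x ↦ x^25 on (ℤ_{37})^× is x ↦ x^13, because 25·13 = 325 = 9·36 + 1 ≡ 1 (mod 36) and x^{36} = 1 for x ≠ 0 (Fermat). So h⁻¹(16) = 16^13 mod 37.
Repeated squaring mod 37: 16^1 ≡ 16, 16^2 ≡ 16² = 256 ≡ 34, 16^4 ≡ 34² = 1156 ≡ 9, 16^8 ≡ 9² = 81 ≡ 7. Since 13 = 8 + 4 + 1, 16^13 ≡ 7·9·16: 7·9 = 63 ≡ 26, then 26·16 = 416 ≡ 9. So 16^13 ≡ 9 (mod 37).
Hence h⁻¹(16) = 9.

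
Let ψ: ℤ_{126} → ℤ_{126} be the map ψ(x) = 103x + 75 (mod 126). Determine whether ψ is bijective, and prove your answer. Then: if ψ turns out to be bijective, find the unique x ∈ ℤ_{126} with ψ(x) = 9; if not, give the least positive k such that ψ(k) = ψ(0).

If ψ(s) = ψ(t), then 103s ≡ 103t (mod 126). Because gcd(103, 126) = 1, we may cancel 103 to get s ≡ t (mod 126).
We now compute 103⁻¹ mod 126 explicitly. Euclid's algorithm: 126 = 1·103 + 23, 103 = 4·23 + 11, 23 = 2·11 + 1; back-substituting gives 1 = 115·103 − 94·126, so 103⁻¹ ≡ 115 (mod 126).
Then y ↦ 115(y − 75) is a two-sided inverse to ψ, so every y ∈ ℤ_{126} has a preimage.
Therefore ψ is bijective.
Since ψ is bijective, we find ψ⁻¹(9): we need 103x ≡ 9 − 75 ≡ 60 (mod 126). Using 103⁻¹ = 115: x ≡ 115·60 = 6900 = 54·126 + 96, so x = 96.
Check: ψ(96) = 103·96 + 75 = 9963 = 79·126 + 9 ≡ 9 (mod 126).

96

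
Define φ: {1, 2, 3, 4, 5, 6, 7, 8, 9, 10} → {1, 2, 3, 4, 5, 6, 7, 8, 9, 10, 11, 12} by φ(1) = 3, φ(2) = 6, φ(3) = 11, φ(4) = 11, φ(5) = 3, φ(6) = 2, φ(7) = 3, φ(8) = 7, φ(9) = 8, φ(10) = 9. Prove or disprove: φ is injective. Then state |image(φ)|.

7

φ(3) = 11 = φ(4) with 3 ≠ 4, so φ is not injective.
The image of φ is {2, 3, 6, 7, 8, 9, 11}, which has 7 elements.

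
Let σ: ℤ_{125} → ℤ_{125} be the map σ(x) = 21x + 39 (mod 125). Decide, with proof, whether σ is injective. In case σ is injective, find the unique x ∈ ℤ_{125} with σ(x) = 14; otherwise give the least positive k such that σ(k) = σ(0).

Suppose σ(x_1) = σ(x_2) in ℤ_{125}. Then 21x_1 + 39 ≡ 21x_2 + 39 (mod 125), thus 21(x_1 − x_2) ≡ 0 (mod 125).
Since gcd(21, 125) = 1, 21 is invertible modulo 125, hence x_1 − x_2 ≡ 0 (mod 125), i.e. x_1 = x_2.
Hence σ is injective.
We now compute 21⁻¹ mod 125 explicitly. Euclid's algorithm: 125 = 5·21 + 20, 21 = 1·20 + 1; back-substituting gives 1 = 6·21 − 1·125, so 21⁻¹ ≡ 6 (mod 125).
Since σ is injective, we compute σ⁻¹(14): solve 21x + 39 ≡ 14 (mod 125), i.e. 21x ≡ 100 (mod 125).
Multiplying by 21⁻¹ = 6 gives x ≡ 6·100 = 600 = 4·125 + 100 ≡ 100 (mod 125).
Check: σ(100) = 21·100 + 39 = 2139 = 17·125 + 14 ≡ 14 (mod 125).

100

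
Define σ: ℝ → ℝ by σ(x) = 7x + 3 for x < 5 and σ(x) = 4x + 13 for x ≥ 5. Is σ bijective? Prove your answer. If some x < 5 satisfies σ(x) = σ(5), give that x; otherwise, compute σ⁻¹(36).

30/7

Both pieces are strictly increasing (slopes 7 and 4), so each is injective on its own interval.
The left piece maps (−∞, 5) onto (−∞, 38); the right piece maps [5, ∞) onto [33, ∞).
These images overlap. In particular σ(5) = 33 (right piece), and solving 7x + 3 = 33 on the left piece gives x = 30/7 < 5.
So σ(30/7) = σ(5) with 30/7 ≠ 5, and σ is not injective, hence not bijective. This x = 30/7 is the requested value below 5.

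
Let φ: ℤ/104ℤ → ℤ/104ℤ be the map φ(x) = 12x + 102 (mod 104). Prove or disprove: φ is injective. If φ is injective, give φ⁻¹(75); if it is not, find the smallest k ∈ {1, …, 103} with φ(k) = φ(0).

26

Recall: injectivity means: for all s, t in the domain, φ(s) = φ(t) implies s = t.
We have gcd(12, 104) = 4 > 1. Taking s = 0 and t = 26: φ(0) = 102 and φ(26) = 12·26 + 102 = 414 ≡ 102 (mod 104).
So φ(0) = φ(26) while 0 ≠ 26, therefore φ is not injective.
Since φ is not injective, we find the least positive k with φ(k) = φ(0): this means 12k ≡ 0 (mod 104), i.e. 104 ∣ 12k. Since gcd(12, 104) = 4, dividing through by 4 this holds exactly when 26 ∣ 3k, and as gcd(3, 26) = 1, exactly when 26 ∣ k.
The smallest positive such k is 26.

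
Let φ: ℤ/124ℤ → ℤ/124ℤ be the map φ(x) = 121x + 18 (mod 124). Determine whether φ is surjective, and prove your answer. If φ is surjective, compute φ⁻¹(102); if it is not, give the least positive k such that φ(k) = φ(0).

96

Recall that φ is surjective if every y in the codomain equals φ(x) for some x in the domain.
Since gcd(121, 124) = 1, 121 is invertible modulo 124. Euclid's algorithm: 124 = 1·121 + 3, 121 = 40·3 + 1; back-substituting gives 1 = 41·121 − 40·124, so 121⁻¹ ≡ 41 (mod 124).
For any y ∈ ℤ/124ℤ, x = 41(y − 18) mod 124 satisfies φ(x) = 121·41(y − 18) + 18 ≡ y (since 121·41 ≡ 1 mod 124). So every y has a preimage.
So φ is surjective.
Since φ is surjective, we compute φ⁻¹(102): solve 121x + 18 ≡ 102 (mod 124), i.e. 121x ≡ 84 (mod 124).
Multiplying by 121⁻¹ = 41 gives x ≡ 41·84 = 3444 = 27·124 + 96 ≡ 96 (mod 124).
Check: φ(96) = 121·96 + 18 = 11634 = 93·124 + 102 ≡ 102 (mod 124).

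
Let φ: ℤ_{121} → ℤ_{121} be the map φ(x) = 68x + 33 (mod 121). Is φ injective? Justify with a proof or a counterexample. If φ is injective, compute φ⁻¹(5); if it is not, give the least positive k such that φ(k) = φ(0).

Suppose φ(x_1) = φ(x_2) in ℤ_{121}. Then 68x_1 + 33 ≡ 68x_2 + 33 (mod 121), hence 68(x_1 − x_2) ≡ 0 (mod 121).
Since gcd(68, 121) = 1, 68 is invertible modulo 121, hence x_1 − x_2 ≡ 0 (mod 121), i.e. x_1 = x_2.
Therefore φ is injective.
We now compute 68⁻¹ mod 121 explicitly. Euclid's algorithm: 121 = 1·68 + 53, 68 = 1·53 + 15, 53 = 3·15 + 8, 15 = 1·8 + 7, 8 = 1·7 + 1; back-substituting gives 1 = 105·68 − 59·121, so 68⁻¹ ≡ 105 (mod 121).
Since φ is injective, we find φ⁻¹(5): we need 68x ≡ 5 − 33 ≡ 93 (mod 121). Using 68⁻¹ = 105: x ≡ 105·93 = 9765 = 80·121 + 85, so x = 85.
Check: φ(85) = 68·85 + 33 = 5813 = 48·121 + 5 ≡ 5 (mod 121).

85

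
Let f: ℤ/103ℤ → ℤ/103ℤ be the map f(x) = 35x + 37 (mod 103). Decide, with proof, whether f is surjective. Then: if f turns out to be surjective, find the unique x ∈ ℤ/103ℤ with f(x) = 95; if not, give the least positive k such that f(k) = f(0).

87

Recall: surjectivity means every element of the codomain has a preimage under f.
Since gcd(35, 103) = 1, 35 is invertible modulo 103. Euclid's algorithm: 103 = 2·35 + 33, 35 = 1·33 + 2, 33 = 16·2 + 1; back-substituting gives 1 = 53·35 − 18·103, so 35⁻¹ ≡ 53 (mod 103).
For any y ∈ ℤ/103ℤ, x = 53(y − 37) mod 103 satisfies f(x) = 35·53(y − 37) + 37 ≡ y (since 35·53 ≡ 1 mod 103). So every y has a preimage.
Hence f is surjective.
Since f is surjective, we compute f⁻¹(95): solve 35x + 37 ≡ 95 (mod 103), i.e. 35x ≡ 58 (mod 103).
Multiplying by 35⁻¹ = 53 gives x ≡ 53·58 = 3074 = 29·103 + 87 ≡ 87 (mod 103).
Check: f(87) = 35·87 + 37 = 3082 = 29·103 + 95 ≡ 95 (mod 103).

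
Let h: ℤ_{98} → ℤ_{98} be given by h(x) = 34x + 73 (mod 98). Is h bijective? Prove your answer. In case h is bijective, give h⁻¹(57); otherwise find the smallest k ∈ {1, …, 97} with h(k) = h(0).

We have gcd(34, 98) = 2 > 1. Taking u = 0 and v = 49: h(0) = 73 and h(49) = 34·49 + 73 = 1739 ≡ 73 (mod 98).
So h(0) = h(49) while 0 ≠ 49, therefore h is not injective, hence not bijective.
Since h is not bijective, we find the least positive k with h(k) = h(0): this means 34k ≡ 0 (mod 98), i.e. 98 ∣ 34k. Since gcd(34, 98) = 2, dividing through by 2 this holds exactly when 49 ∣ 17k, and as gcd(17, 49) = 1, exactly when 49 ∣ k.
The smallest positive such k is 49.

49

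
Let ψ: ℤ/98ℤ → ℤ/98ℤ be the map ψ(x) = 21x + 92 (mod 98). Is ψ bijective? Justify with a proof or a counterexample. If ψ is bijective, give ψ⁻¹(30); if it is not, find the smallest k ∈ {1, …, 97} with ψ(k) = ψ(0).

14

We have gcd(21, 98) = 7 > 1. Taking a = 0 and b = 14: ψ(0) = 92 and ψ(14) = 21·14 + 92 = 386 ≡ 92 (mod 98).
So ψ(0) = ψ(14) while 0 ≠ 14, thus ψ is not injective, hence not bijective.
Since ψ is not bijective, we find the least positive k with ψ(k) = ψ(0): this means 21k ≡ 0 (mod 98), i.e. 98 ∣ 21k. Since gcd(21, 98) = 7, dividing through by 7 this holds exactly when 14 ∣ 3k, and as gcd(3, 14) = 1, exactly when 14 ∣ k.
The smallest positive such k is 14.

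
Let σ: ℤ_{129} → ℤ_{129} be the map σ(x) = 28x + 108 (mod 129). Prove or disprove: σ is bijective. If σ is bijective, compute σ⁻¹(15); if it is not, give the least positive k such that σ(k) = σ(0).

75

Suppose σ(x_1) = σ(x_2) in ℤ_{129}. Then 28x_1 + 108 ≡ 28x_2 + 108 (mod 129), hence 28(x_1 − x_2) ≡ 0 (mod 129).
Since gcd(28, 129) = 1, 28 is invertible modulo 129, hence x_1 − x_2 ≡ 0 (mod 129), i.e. x_1 = x_2.
We now compute 28⁻¹ mod 129 explicitly. Euclid's algorithm: 129 = 4·28 + 17, 28 = 1·17 + 11, 17 = 1·11 + 6, 11 = 1·6 + 5, 6 = 1·5 + 1; back-substituting gives 1 = 106·28 − 23·129, so 28⁻¹ ≡ 106 (mod 129).
For any y ∈ ℤ_{129}, x = 106(y − 108) mod 129 satisfies σ(x) = 28·106(y − 108) + 108 ≡ y (since 28·106 ≡ 1 mod 129). So every y has a preimage.
Therefore σ is bijective.
Since σ is bijective, we compute σ⁻¹(15): solve 28x + 108 ≡ 15 (mod 129), i.e. 28x ≡ 36 (mod 129).
Multiplying by 28⁻¹ = 106 gives x ≡ 106·36 = 3816 = 29·129 + 75 ≡ 75 (mod 129).
Check: σ(75) = 28·75 + 108 = 2208 = 17·129 + 15 ≡ 15 (mod 129).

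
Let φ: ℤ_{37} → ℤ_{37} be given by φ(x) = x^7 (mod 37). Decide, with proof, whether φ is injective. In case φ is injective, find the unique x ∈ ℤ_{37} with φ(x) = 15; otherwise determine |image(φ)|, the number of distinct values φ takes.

17

Since 37 is prime, the nonzero elements of ℤ_{37} form a cyclic group of order 36.
As gcd(7, 36) = 1, raising to the 7th power is a bijection on this group: if x_1^7 ≡ x_2^7 then (x_1x_2^{−1})^7 = 1, and the only element of order dividing gcd(7, 36) = 1 is 1, so x_1 = x_2.
With φ(0) = 0 this makes φ injective on all of ℤ_{37}, hence bijective (finite equal-size domain and codomain). In particular φ is injective.
Since φ is injective, we find the preimage of 15. The inverse of x ↦ x^7 on (ℤ_{37})^× is x ↦ x^31, because 7·31 = 217 = 6·36 + 1 ≡ 1 (mod 36) and x^{36} = 1 for x ≠ 0 (Fermat). So φ⁻¹(15) = 15^31 mod 37.
Repeated squaring mod 37: 15^1 ≡ 15, 15^2 ≡ 15² = 225 ≡ 3, 15^4 ≡ 3² = 9, 15^8 ≡ 9² = 81 ≡ 7, 15^16 ≡ 7² = 49 ≡ 12. Since 31 = 16 + 8 + 4 + 2 + 1, 15^31 ≡ 12·7·9·3·15: 12·7 = 84 ≡ 10, then 10·9 = 90 ≡ 16, then 16·3 = 48 ≡ 11, then 11·15 = 165 ≡ 17. So 15^31 ≡ 17 (mod 37).
Hence φ⁻¹(15) = 17.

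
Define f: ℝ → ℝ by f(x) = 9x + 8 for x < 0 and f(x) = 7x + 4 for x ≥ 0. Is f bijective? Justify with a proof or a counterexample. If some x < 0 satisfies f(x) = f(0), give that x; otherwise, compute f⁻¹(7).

-4/9

Both pieces are strictly increasing (slopes 9 and 7), so each is injective on its own interval.
The left piece maps (−∞, 0) onto (−∞, 8); the right piece maps [0, ∞) onto [4, ∞).
These images overlap. In particular f(0) = 4 (right piece), and solving 9x + 8 = 4 on the left piece gives x = −4/9 < 0.
So f(−4/9) = f(0) with −4/9 ≠ 0, and f is not injective, hence not bijective. This x = −4/9 is the requested value below 0.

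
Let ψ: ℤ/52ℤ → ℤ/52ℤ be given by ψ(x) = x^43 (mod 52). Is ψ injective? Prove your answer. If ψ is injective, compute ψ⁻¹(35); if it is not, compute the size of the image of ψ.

39

ψ(0) = 0^43 = 0.
ψ(26): Repeated squaring mod 52: 26^1 ≡ 26, 26^2 ≡ 26² = 676 ≡ 0, 26^4 ≡ 0² = 0, 26^8 ≡ 0² = 0, 26^16 ≡ 0² = 0, 26^32 ≡ 0² = 0. Since 43 = 32 + 8 + 2 + 1, 26^43 ≡ 0·0·0·26: 0·0 = 0, then 0·0 = 0, then 0·26 = 0. So 26^43 ≡ 0 (mod 52).
So ψ(0) = ψ(26) = 0 while 0 ≠ 26, so ψ is not injective.
Since ψ is not injective, we determine |image(ψ)|. Computing x^43 mod 52 for each x (by repeated squaring, reducing mod 52 at every step), the values ψ(0), ψ(1), …, ψ(51) are: 0, 1, 24, 3, 4, 21, 20, 19, 44, 9, 36, 15, 12, 13, 40, 11, 16, 17, 8, 7, 32, 5, 48, 23, 28, 25, 0, 27, 24, 29, 4, 47, 20, 45, 44, 35, 36, 41, 12, 39, 40, 37, 16, 43, 8, 33, 32, 31, 48, 49, 28, 51.
The distinct values are {0, 1, 3, 4, 5, 7, 8, 9, 11, 12, 13, 15, 16, 17, 19, 20, 21, 23, 24, 25, 27, 28, 29, 31, 32, 33, 35, 36, 37, 39, 40, 41, 43, 44, 45, 47, 48, 49, 51}; there are 39 of them.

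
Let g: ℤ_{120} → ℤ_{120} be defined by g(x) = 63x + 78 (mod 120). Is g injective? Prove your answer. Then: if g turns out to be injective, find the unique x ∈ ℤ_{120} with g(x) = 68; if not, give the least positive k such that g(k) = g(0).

40

We have gcd(63, 120) = 3 > 1. Taking a = 0 and b = 40: g(0) = 78 and g(40) = 63·40 + 78 = 2598 ≡ 78 (mod 120).
So g(0) = g(40) while 0 ≠ 40, thus g is not injective.
Since g is not injective, we find the least positive k with g(k) = g(0): this means 63k ≡ 0 (mod 120), i.e. 120 ∣ 63k. Since gcd(63, 120) = 3, dividing through by 3 this holds exactly when 40 ∣ 21k, and as gcd(21, 40) = 1, exactly when 40 ∣ k.
The smallest positive such k is 40.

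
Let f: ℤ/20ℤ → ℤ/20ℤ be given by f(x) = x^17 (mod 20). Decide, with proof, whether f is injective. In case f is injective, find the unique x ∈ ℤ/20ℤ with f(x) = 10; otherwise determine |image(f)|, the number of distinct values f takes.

f(0) = 0^17 = 0.
f(10): Repeated squaring mod 20: 10^1 ≡ 10, 10^2 ≡ 10² = 100 ≡ 0, 10^4 ≡ 0² = 0, 10^8 ≡ 0² = 0, 10^16 ≡ 0² = 0. Since 17 = 16 + 1, 10^17 ≡ 0·10: 0·10 = 0. So 10^17 ≡ 0 (mod 20).
So f(0) = f(10) = 0 while 0 ≠ 10, thus f is not injective.
Since f is not injective, we determine |image(f)|. Computing x^17 mod 20 for each x (by repeated squaring, reducing mod 20 at every step), the values f(0), f(1), …, f(19) are: 0, 1, 12, 3, 4, 5, 16, 7, 8, 9, 0, 11, 12, 13, 4, 15, 16, 17, 8, 19.
The distinct values are {0, 1, 3, 4, 5, 7, 8, 9, 11, 12, 13, 15, 16, 17, 19}; there are 15 of them.

15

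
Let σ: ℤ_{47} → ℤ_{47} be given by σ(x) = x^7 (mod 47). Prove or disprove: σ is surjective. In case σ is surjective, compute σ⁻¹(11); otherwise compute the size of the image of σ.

5

Since 47 is prime, the nonzero elements of ℤ_{47} form a cyclic group of order 46.
As gcd(7, 46) = 1, raising to the 7th power is a bijection on this group: if s^7 ≡ t^7 then (st^{−1})^7 = 1, and the only element of order dividing gcd(7, 46) = 1 is 1, so s = t.
With σ(0) = 0 this makes σ injective on all of ℤ_{47}, hence bijective (finite equal-size domain and codomain). In particular σ is surjective.
Since σ is surjective, we find the preimage of 11. The inverse of x ↦ x^7 on (ℤ_{47})^× is x ↦ x^33, because 7·33 = 231 = 5·46 + 1 ≡ 1 (mod 46) and x^{46} = 1 for x ≠ 0 (Fermat). So σ⁻¹(11) = 11^33 mod 47.
Repeated squaring mod 47: 11^1 ≡ 11, 11^2 ≡ 11² = 121 ≡ 27, 11^4 ≡ 27² = 729 ≡ 24, 11^8 ≡ 24² = 576 ≡ 12, 11^16 ≡ 12² = 144 ≡ 3, 11^32 ≡ 3² = 9. Since 33 = 32 + 1, 11^33 ≡ 9·11: 9·11 = 99 ≡ 5. So 11^33 ≡ 5 (mod 47).
Hence σ⁻¹(11) = 5.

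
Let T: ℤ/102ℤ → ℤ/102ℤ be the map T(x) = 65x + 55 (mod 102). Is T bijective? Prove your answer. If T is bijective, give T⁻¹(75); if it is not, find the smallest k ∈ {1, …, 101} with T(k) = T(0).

Recall that injectivity means: for all a, b in the domain, T(a) = T(b) implies a = b.
Suppose T(a) = T(b) in ℤ/102ℤ. Then 65a + 55 ≡ 65b + 55 (mod 102), thus 65(a − b) ≡ 0 (mod 102).
Since gcd(65, 102) = 1, 65 is invertible modulo 102, thus a − b ≡ 0 (mod 102), i.e. a = b.
We now compute 65⁻¹ mod 102 explicitly. Euclid's algorithm: 102 = 1·65 + 37, 65 = 1·37 + 28, 37 = 1·28 + 9, 28 = 3·9 + 1; back-substituting gives 1 = 11·65 − 7·102, so 65⁻¹ ≡ 11 (mod 102).
For any y ∈ ℤ/102ℤ, x = 11(y − 55) mod 102 satisfies T(x) = 65·11(y − 55) + 55 ≡ y (since 65·11 ≡ 1 mod 102). So every y has a preimage.
Hence T is bijective.
Since T is bijective, we find T⁻¹(75): we need 65x ≡ 75 − 55 ≡ 20 (mod 102). Using 65⁻¹ = 11: x ≡ 11·20 = 220 = 2·102 + 16, so x = 16.
Check: T(16) = 65·16 + 55 = 1095 = 10·102 + 75 ≡ 75 (mod 102).

16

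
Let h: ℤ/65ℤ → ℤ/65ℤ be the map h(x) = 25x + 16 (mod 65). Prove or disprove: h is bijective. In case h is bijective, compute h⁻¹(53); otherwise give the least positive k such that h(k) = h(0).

13

By definition, injectivity means: for all u, v in the domain, h(u) = h(v) implies u = v.
We have gcd(25, 65) = 5 > 1. Taking u = 0 and v = 13: h(0) = 16 and h(13) = 25·13 + 16 = 341 ≡ 16 (mod 65).
So h(0) = h(13) while 0 ≠ 13, so h is not injective, hence not bijective.
Since h is not bijective, we find the least positive k with h(k) = h(0): this means 25k ≡ 0 (mod 65), i.e. 65 ∣ 25k. Since gcd(25, 65) = 5, dividing through by 5 this holds exactly when 13 ∣ 5k, and as gcd(5, 13) = 1, exactly when 13 ∣ k.
The smallest positive such k is 13.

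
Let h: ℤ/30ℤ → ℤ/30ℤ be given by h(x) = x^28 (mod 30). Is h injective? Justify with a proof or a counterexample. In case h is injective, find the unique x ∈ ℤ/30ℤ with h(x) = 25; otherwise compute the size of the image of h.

8

h(2): Repeated squaring mod 30: 2^1 ≡ 2, 2^2 ≡ 2² = 4, 2^4 ≡ 4² = 16, 2^8 ≡ 16² = 256 ≡ 16, 2^16 ≡ 16² = 256 ≡ 16. Since 28 = 16 + 8 + 4, 2^28 ≡ 16·16·16: 16·16 = 256 ≡ 16, then 16·16 = 256 ≡ 16. So 2^28 ≡ 16 (mod 30).
h(4): Repeated squaring mod 30: 4^1 ≡ 4, 4^2 ≡ 4² = 16, 4^4 ≡ 16² = 256 ≡ 16, 4^8 ≡ 16² = 256 ≡ 16, 4^16 ≡ 16² = 256 ≡ 16. Since 28 = 16 + 8 + 4, 4^28 ≡ 16·16·16: 16·16 = 256 ≡ 16, then 16·16 = 256 ≡ 16. So 4^28 ≡ 16 (mod 30).
So h(2) = h(4) = 16 while 2 ≠ 4, thus h is not injective.
Since h is not injective, we determine |image(h)|. Computing x^28 mod 30 for each x (by repeated squaring, reducing mod 30 at every step), the values h(0), h(1), …, h(29) are: 0, 1, 16, 21, 16, 25, 6, 1, 16, 21, 10, 1, 6, 1, 16, 15, 16, 1, 6, 1, 10, 21, 16, 1, 6, 25, 16, 21, 16, 1.
The distinct values are {0, 1, 6, 10, 15, 16, 21, 25}; there are 8 of them.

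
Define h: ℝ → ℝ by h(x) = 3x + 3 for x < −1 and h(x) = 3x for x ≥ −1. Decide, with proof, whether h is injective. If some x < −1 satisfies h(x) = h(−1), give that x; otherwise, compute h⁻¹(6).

-2

Both pieces are strictly increasing (slopes 3 and 3), so each is injective on its own interval.
The left piece maps (−∞, −1) onto (−∞, 0); the right piece maps [−1, ∞) onto [−3, ∞).
These images overlap. In particular h(−1) = −3 (right piece), and solving 3x + 3 = −3 on the left piece gives x = −2 < −1.
So h(−2) = h(−1) with −2 ≠ −1, and h is not injective. This x = −2 is the requested value below −1.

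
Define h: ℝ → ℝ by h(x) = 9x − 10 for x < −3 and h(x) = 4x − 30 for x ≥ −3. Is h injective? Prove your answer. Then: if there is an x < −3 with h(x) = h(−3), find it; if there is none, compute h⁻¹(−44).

Both pieces are strictly increasing (slopes 9 and 4), so each is injective on its own interval.
The left piece maps (−∞, −3) onto (−∞, −37); the right piece maps [−3, ∞) onto [−42, ∞).
These images overlap. In particular h(−3) = −42 (right piece), and solving 9x − 10 = −42 on the left piece gives x = −32/9 < −3.
So h(−32/9) = h(−3) with −32/9 ≠ −3, and h is not injective. This x = −32/9 is the requested value below −3.

-32/9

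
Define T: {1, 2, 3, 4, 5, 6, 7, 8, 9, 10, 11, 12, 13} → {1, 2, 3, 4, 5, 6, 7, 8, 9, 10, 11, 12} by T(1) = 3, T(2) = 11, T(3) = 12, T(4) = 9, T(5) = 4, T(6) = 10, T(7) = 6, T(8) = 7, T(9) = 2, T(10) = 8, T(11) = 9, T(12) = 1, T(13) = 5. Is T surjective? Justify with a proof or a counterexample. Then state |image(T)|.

Every element of the codomain has a preimage: 1 = T(12), 2 = T(9), 3 = T(1), 4 = T(5), 5 = T(13), 6 = T(7), 7 = T(8), 8 = T(10), 9 = T(4), 10 = T(6), 11 = T(2), 12 = T(3).
Therefore T is surjective.
The image of T is {1, 2, 3, 4, 5, 6, 7, 8, 9, 10, 11, 12}, which has 12 elements.

12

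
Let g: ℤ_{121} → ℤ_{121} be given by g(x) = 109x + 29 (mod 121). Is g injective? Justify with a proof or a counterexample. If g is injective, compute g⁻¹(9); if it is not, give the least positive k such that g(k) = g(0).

42

Suppose g(u) = g(v) in ℤ_{121}. Then 109u + 29 ≡ 109v + 29 (mod 121), therefore 109(u − v) ≡ 0 (mod 121).
Since gcd(109, 121) = 1, 109 is invertible modulo 121, hence u − v ≡ 0 (mod 121), i.e. u = v.
Hence g is injective.
We now compute 109⁻¹ mod 121 explicitly. Euclid's algorithm: 121 = 1·109 + 12, 109 = 9·12 + 1; back-substituting gives 1 = 10·109 − 9·121, so 109⁻¹ ≡ 10 (mod 121).
Since g is injective, we find g⁻¹(9): we need 109x ≡ 9 − 29 ≡ 101 (mod 121). Using 109⁻¹ = 10: x ≡ 10·101 = 1010 = 8·121 + 42, so x = 42.
Check: g(42) = 109·42 + 29 = 4607 = 38·121 + 9 ≡ 9 (mod 121).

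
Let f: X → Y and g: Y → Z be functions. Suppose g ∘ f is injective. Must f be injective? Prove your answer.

Suppose f(x_1) = f(x_2). Applying g: (g ∘ f)(x_1) = (g ∘ f)(x_2). Since g ∘ f is injective, x_1 = x_2. Therefore f is injective.

injective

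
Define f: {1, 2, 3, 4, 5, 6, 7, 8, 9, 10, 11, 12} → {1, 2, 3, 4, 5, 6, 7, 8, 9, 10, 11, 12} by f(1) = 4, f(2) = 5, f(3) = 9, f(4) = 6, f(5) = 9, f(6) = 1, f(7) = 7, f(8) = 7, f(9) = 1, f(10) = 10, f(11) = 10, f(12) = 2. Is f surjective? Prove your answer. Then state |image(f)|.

No element maps to 3, so f is not surjective.
The image of f is {1, 2, 4, 5, 6, 7, 9, 10}, which has 8 elements.

8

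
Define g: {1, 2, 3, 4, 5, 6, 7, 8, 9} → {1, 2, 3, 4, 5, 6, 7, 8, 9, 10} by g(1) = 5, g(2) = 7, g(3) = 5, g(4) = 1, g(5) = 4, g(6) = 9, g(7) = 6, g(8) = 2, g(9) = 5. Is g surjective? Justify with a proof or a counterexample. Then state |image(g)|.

No element maps to 3, so g is not surjective.
The image of g is {1, 2, 4, 5, 6, 7, 9}, which has 7 elements.

7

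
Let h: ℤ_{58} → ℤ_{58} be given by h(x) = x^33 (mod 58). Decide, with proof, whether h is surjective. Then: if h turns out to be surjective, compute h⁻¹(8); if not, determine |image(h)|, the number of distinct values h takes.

Computing x^33 mod 58 for each x (by repeated squaring, reducing mod 58 at every step), the values h(0), h(1), …, h(57) are: 0, 1, 32, 11, 38, 51, 4, 45, 56, 5, 8, 43, 12, 35, 48, 39, 52, 17, 44, 21, 24, 31, 42, 25, 36, 49, 18, 55, 28, 29, 30, 3, 40, 9, 22, 33, 16, 27, 34, 37, 14, 41, 6, 19, 10, 23, 46, 15, 50, 53, 2, 13, 54, 7, 20, 47, 26, 57.
Every element of ℤ_{58} appears exactly once in this list, so h is a bijection, and in particular surjective.
Since h is surjective, we read off the preimage of 8 from the same table: h(10) = 8, so h⁻¹(8) = 10.

10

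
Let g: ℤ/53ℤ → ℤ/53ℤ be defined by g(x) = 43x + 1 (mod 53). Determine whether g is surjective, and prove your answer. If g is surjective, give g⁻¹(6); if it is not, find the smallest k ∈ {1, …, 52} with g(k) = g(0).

Recall: g is surjective if every y in the codomain equals g(x) for some x in the domain.
Since gcd(43, 53) = 1, 43 is invertible modulo 53. Euclid's algorithm: 53 = 1·43 + 10, 43 = 4·10 + 3, 10 = 3·3 + 1; back-substituting gives 1 = 37·43 − 30·53, so 43⁻¹ ≡ 37 (mod 53).
Then y ↦ 37(y − 1) is a two-sided inverse to g, so every y ∈ ℤ/53ℤ has a preimage.
Hence g is surjective.
Since g is surjective, we find g⁻¹(6): we need 43x ≡ 6 − 1 ≡ 5 (mod 53). Using 43⁻¹ = 37: x ≡ 37·5 = 185 = 3·53 + 26, so x = 26.
Check: g(26) = 43·26 + 1 = 1119 = 21·53 + 6 ≡ 6 (mod 53).

26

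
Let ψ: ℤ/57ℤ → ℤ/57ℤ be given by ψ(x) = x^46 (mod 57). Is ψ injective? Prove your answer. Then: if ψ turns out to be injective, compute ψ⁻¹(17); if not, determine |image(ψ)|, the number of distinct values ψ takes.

20

ψ(8): Repeated squaring mod 57: 8^1 ≡ 8, 8^2 ≡ 8² = 64 ≡ 7, 8^4 ≡ 7² = 49, 8^8 ≡ 49² = 2401 ≡ 7, 8^16 ≡ 7² = 49, 8^32 ≡ 49² = 2401 ≡ 7. Since 46 = 32 + 8 + 4 + 2, 8^46 ≡ 7·7·49·7: 7·7 = 49, then 49·49 = 2401 ≡ 7, then 7·7 = 49. So 8^46 ≡ 49 (mod 57).
ψ(11): Repeated squaring mod 57: 11^1 ≡ 11, 11^2 ≡ 11² = 121 ≡ 7, 11^4 ≡ 7² = 49, 11^8 ≡ 49² = 2401 ≡ 7, 11^16 ≡ 7² = 49, 11^32 ≡ 49² = 2401 ≡ 7. Since 46 = 32 + 8 + 4 + 2, 11^46 ≡ 7·7·49·7: 7·7 = 49, then 49·49 = 2401 ≡ 7, then 7·7 = 49. So 11^46 ≡ 49 (mod 57).
So ψ(8) = ψ(11) = 49 while 8 ≠ 11, hence ψ is not injective.
Since ψ is not injective, we determine |image(ψ)|. Computing x^46 mod 57 for each x (by repeated squaring, reducing mod 57 at every step), the values ψ(0), ψ(1), …, ψ(56) are: 0, 1, 55, 54, 4, 43, 6, 7, 49, 9, 28, 49, 45, 25, 43, 42, 16, 55, 39, 19, 1, 36, 16, 4, 24, 25, 7, 30, 28, 28, 30, 7, 25, 24, 4, 16, 36, 1, 19, 39, 55, 16, 42, 43, 25, 45, 49, 28, 9, 49, 7, 6, 43, 4, 54, 55, 1.
The distinct values are {0, 1, 4, 6, 7, 9, 16, 19, 24, 25, 28, 30, 36, 39, 42, 43, 45, 49, 54, 55}; there are 20 of them.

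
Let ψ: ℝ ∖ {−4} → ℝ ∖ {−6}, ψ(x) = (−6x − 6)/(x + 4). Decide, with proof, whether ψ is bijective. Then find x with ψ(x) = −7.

Suppose ψ(x_1) = ψ(x_2). Cross-multiplying: (−6x_1 − 6)(x_2 + 4) = (−6x_2 − 6)(x_1 + 4).
Expanding both sides and cancelling the symmetric terms leaves −18·(x_1 − x_2) = 0. Since −18 ≠ 0, x_1 = x_2. Thus ψ is injective.
For any y ≠ −6, solving y(x + 4) = −6x − 6 for x gives a well-defined x ≠ −4. So ψ is surjective.
Therefore ψ is bijective.
Solving ψ(x) = −7: cross-multiplying gives −6x − 6 = −7(x + 4), which rearranges to 1x = −22, so x = −22.

-22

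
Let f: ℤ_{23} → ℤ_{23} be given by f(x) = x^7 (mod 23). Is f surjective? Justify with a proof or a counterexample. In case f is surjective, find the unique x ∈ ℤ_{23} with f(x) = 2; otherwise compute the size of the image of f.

3

Since 23 is prime, the nonzero elements of ℤ_{23} form a cyclic group of order 22.
As gcd(7, 22) = 1, raising to the 7th power is a bijection on this group: if u^7 ≡ v^7 then (uv^{−1})^7 = 1, and the only element of order dividing gcd(7, 22) = 1 is 1, so u = v.
With f(0) = 0 this makes f injective on all of ℤ_{23}, hence bijective (finite equal-size domain and codomain). In particular f is surjective.
Since f is surjective, we find the preimage of 2. The inverse of x ↦ x^7 on (ℤ_{23})^× is x ↦ x^19, because 7·19 = 133 = 6·22 + 1 ≡ 1 (mod 22) and x^{22} = 1 for x ≠ 0 (Fermat). So f⁻¹(2) = 2^19 mod 23.
Repeated squaring mod 23: 2^1 ≡ 2, 2^2 ≡ 2² = 4, 2^4 ≡ 4² = 16, 2^8 ≡ 16² = 256 ≡ 3, 2^16 ≡ 3² = 9. Since 19 = 16 + 2 + 1, 2^19 ≡ 9·4·2: 9·4 = 36 ≡ 13, then 13·2 = 26 ≡ 3. So 2^19 ≡ 3 (mod 23).
Hence f⁻¹(2) = 3.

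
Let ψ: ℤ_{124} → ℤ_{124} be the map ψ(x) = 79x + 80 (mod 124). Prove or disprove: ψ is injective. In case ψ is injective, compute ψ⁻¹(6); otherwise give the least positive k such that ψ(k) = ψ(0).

54

If ψ(s) = ψ(t), then 79s ≡ 79t (mod 124). Because gcd(79, 124) = 1, we may cancel 79 to get s ≡ t (mod 124).
Therefore ψ is injective.
We now compute 79⁻¹ mod 124 explicitly. Euclid's algorithm: 124 = 1·79 + 45, 79 = 1·45 + 34, 45 = 1·34 + 11, 34 = 3·11 + 1; back-substituting gives 1 = 11·79 − 7·124, so 79⁻¹ ≡ 11 (mod 124).
Since ψ is injective, we compute ψ⁻¹(6): solve 79x + 80 ≡ 6 (mod 124), i.e. 79x ≡ 50 (mod 124).
Multiplying by 79⁻¹ = 11 gives x ≡ 11·50 = 550 = 4·124 + 54 ≡ 54 (mod 124).
Check: ψ(54) = 79·54 + 80 = 4346 = 35·124 + 6 ≡ 6 (mod 124).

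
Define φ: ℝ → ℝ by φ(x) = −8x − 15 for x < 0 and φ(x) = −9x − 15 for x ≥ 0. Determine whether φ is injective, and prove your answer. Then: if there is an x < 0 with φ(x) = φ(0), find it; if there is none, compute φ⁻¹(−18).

Both pieces are strictly decreasing (slopes −8 and −9), so each is injective on its own interval.
The left piece maps (−∞, 0) onto (−15, ∞); the right piece maps [0, ∞) onto (−∞, −15].
These images are disjoint, so no value is attained by both pieces. Hence φ is injective.
Because the two images are disjoint, no x < 0 has φ(x) = φ(0), so we compute φ⁻¹(−18): −18 lies in (−∞, −15], so solve −9x − 15 = −18: x = (−18 + 15)/(−9) = 1/3.

1/3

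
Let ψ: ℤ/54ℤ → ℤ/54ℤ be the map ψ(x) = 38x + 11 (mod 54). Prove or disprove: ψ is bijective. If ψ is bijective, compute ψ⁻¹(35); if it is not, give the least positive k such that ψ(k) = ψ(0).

By definition, ψ is injective when ψ(x_1) = ψ(x_2) forces x_1 = x_2.
We have gcd(38, 54) = 2 > 1. Taking x_1 = 0 and x_2 = 27: ψ(0) = 11 and ψ(27) = 38·27 + 11 = 1037 ≡ 11 (mod 54).
So ψ(0) = ψ(27) while 0 ≠ 27, so ψ is not injective, hence not bijective.
Since ψ is not bijective, we find the least positive k with ψ(k) = ψ(0): this means 38k ≡ 0 (mod 54), i.e. 54 ∣ 38k. Since gcd(38, 54) = 2, dividing through by 2 this holds exactly when 27 ∣ 19k, and as gcd(19, 27) = 1, exactly when 27 ∣ k.
The smallest positive such k is 27.

27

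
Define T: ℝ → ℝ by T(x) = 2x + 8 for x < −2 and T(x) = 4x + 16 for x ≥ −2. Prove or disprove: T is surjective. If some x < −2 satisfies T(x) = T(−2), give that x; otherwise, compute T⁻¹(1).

Both pieces are strictly increasing (slopes 2 and 4), so each is injective on its own interval.
The left piece maps (−∞, −2) onto (−∞, 4); the right piece maps [−2, ∞) onto [8, ∞).
The union (−∞, 4) ∪ [8, ∞) omits the interval between 4 and 8; in particular 4 has no preimage. So T is not surjective.
Because the two images are disjoint, no x < −2 has T(x) = T(−2), so we compute T⁻¹(1): 1 lies in (−∞, 4), so solve 2x + 8 = 1: x = (1 − 8)/2 = −7/2.

-7/2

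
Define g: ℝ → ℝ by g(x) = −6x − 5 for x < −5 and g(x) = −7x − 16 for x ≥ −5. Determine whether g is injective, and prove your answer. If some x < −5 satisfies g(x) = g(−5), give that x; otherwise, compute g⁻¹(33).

-19/3

Both pieces are strictly decreasing (slopes −6 and −7), so each is injective on its own interval.
The left piece maps (−∞, −5) onto (25, ∞); the right piece maps [−5, ∞) onto (−∞, 19].
These images are disjoint, so no value is attained by both pieces. So g is injective.
Because the two images are disjoint, no x < −5 has g(x) = g(−5), so we compute g⁻¹(33): 33 lies in (25, ∞), so solve −6x − 5 = 33: x = (33 + 5)/(−6) = −19/3.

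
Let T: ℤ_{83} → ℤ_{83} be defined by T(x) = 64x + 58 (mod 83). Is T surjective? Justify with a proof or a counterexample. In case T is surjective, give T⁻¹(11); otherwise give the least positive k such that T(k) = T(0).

By definition, T is surjective if every y in the codomain equals T(x) for some x in the domain.
Since gcd(64, 83) = 1, 64 is invertible modulo 83. Euclid's algorithm: 83 = 1·64 + 19, 64 = 3·19 + 7, 19 = 2·7 + 5, 7 = 1·5 + 2, 5 = 2·2 + 1; back-substituting gives 1 = 48·64 − 37·83, so 64⁻¹ ≡ 48 (mod 83).
Then y ↦ 48(y − 58) is a two-sided inverse to T, so every y ∈ ℤ_{83} has a preimage.
So T is surjective.
Since T is surjective, we find T⁻¹(11): we need 64x ≡ 11 − 58 ≡ 36 (mod 83). Using 64⁻¹ = 48: x ≡ 48·36 = 1728 = 20·83 + 68, so x = 68.
Check: T(68) = 64·68 + 58 = 4410 = 53·83 + 11 ≡ 11 (mod 83).

68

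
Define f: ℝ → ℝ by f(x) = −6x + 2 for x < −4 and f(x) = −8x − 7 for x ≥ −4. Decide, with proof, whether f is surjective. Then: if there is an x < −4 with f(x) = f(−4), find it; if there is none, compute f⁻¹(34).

-16/3

Both pieces are strictly decreasing (slopes −6 and −8), so each is injective on its own interval.
The left piece maps (−∞, −4) onto (26, ∞); the right piece maps [−4, ∞) onto (−∞, 25].
The union (26, ∞) ∪ (−∞, 25] omits the interval between 26 and 25; in particular 26 has no preimage. So f is not surjective.
Because the two images are disjoint, no x < −4 has f(x) = f(−4), so we compute f⁻¹(34): 34 lies in (26, ∞), so solve −6x + 2 = 34: x = (34 − 2)/(−6) = −16/3.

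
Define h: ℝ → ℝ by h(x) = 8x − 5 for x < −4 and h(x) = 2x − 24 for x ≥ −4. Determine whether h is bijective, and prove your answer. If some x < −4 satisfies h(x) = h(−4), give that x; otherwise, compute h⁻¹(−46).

-41/8

Both pieces are strictly increasing (slopes 8 and 2), so each is injective on its own interval.
The left piece maps (−∞, −4) onto (−∞, −37); the right piece maps [−4, ∞) onto [−32, ∞).
The images leave a gap (−37 has no preimage), so h is not surjective, hence not bijective.
Because the two images are disjoint, no x < −4 has h(x) = h(−4), so we compute h⁻¹(−46): −46 lies in (−∞, −37), so solve 8x − 5 = −46: x = (−46 + 5)/8 = −41/8.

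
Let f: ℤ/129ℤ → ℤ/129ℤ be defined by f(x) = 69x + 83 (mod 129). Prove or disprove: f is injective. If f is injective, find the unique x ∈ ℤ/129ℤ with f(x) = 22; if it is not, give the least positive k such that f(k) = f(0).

We have gcd(69, 129) = 3 > 1. Taking s = 0 and t = 43: f(0) = 83 and f(43) = 69·43 + 83 = 3050 ≡ 83 (mod 129).
So f(0) = f(43) while 0 ≠ 43, hence f is not injective.
Since f is not injective, we find the least positive k with f(k) = f(0): this means 69k ≡ 0 (mod 129), i.e. 129 ∣ 69k. Since gcd(69, 129) = 3, dividing through by 3 this holds exactly when 43 ∣ 23k, and as gcd(23, 43) = 1, exactly when 43 ∣ k.
The smallest positive such k is 43.

43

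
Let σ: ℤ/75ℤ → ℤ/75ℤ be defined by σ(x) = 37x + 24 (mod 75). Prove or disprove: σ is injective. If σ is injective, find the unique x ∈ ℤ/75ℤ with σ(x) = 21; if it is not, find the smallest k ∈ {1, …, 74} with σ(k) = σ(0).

6

Recall: σ is injective when σ(a) = σ(b) forces a = b.
If σ(a) = σ(b), then 37a ≡ 37b (mod 75). Because gcd(37, 75) = 1, we may cancel 37 to get a ≡ b (mod 75).
Hence σ is injective.
We now compute 37⁻¹ mod 75 explicitly. Euclid's algorithm: 75 = 2·37 + 1; back-substituting gives 1 = 73·37 − 36·75, so 37⁻¹ ≡ 73 (mod 75).
Since σ is injective, we compute σ⁻¹(21): solve 37x + 24 ≡ 21 (mod 75), i.e. 37x ≡ 72 (mod 75).
Multiplying by 37⁻¹ = 73 gives x ≡ 73·72 = 5256 = 70·75 + 6 ≡ 6 (mod 75).
Check: σ(6) = 37·6 + 24 = 246 = 3·75 + 21 ≡ 21 (mod 75).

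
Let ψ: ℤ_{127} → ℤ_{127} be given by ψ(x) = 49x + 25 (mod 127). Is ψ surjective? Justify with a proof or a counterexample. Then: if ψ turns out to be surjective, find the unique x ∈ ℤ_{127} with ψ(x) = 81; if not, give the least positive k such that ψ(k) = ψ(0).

Since gcd(49, 127) = 1, 49 is invertible modulo 127. Euclid's algorithm: 127 = 2·49 + 29, 49 = 1·29 + 20, 29 = 1·20 + 9, 20 = 2·9 + 2, 9 = 4·2 + 1; back-substituting gives 1 = 70·49 − 27·127, so 49⁻¹ ≡ 70 (mod 127).
Then y ↦ 70(y − 25) is a two-sided inverse to ψ, so every y ∈ ℤ_{127} has a preimage.
Hence ψ is surjective.
Since ψ is surjective, we compute ψ⁻¹(81): solve 49x + 25 ≡ 81 (mod 127), i.e. 49x ≡ 56 (mod 127).
Multiplying by 49⁻¹ = 70 gives x ≡ 70·56 = 3920 = 30·127 + 110 ≡ 110 (mod 127).
Check: ψ(110) = 49·110 + 25 = 5415 = 42·127 + 81 ≡ 81 (mod 127).

110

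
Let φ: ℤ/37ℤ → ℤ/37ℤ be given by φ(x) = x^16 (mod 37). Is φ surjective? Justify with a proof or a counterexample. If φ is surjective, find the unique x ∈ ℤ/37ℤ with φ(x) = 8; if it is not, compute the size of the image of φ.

10

φ(1) = 1^16 = 1.
φ(6): Repeated squaring mod 37: 6^1 ≡ 6, 6^2 ≡ 6² = 36, 6^4 ≡ 36² = 1296 ≡ 1, 6^8 ≡ 1² = 1, 6^16 ≡ 1² = 1. So 6^16 ≡ 1 (mod 37).
So φ(1) = φ(6) = 1 while 1 ≠ 6, hence φ is not injective.
A non-injective map from the 37-element set ℤ/37ℤ to itself takes at most 36 distinct values, so it cannot be surjective. Hence φ is not surjective.
Since φ is not surjective, we determine |image(φ)|. Computing x^16 mod 37 for each x (by repeated squaring, reducing mod 37 at every step), the values φ(0), φ(1), …, φ(36) are: 0, 1, 9, 33, 7, 34, 1, 34, 26, 16, 10, 26, 9, 7, 10, 12, 12, 16, 33, 33, 16, 12, 12, 10, 7, 9, 26, 10, 16, 26, 34, 1, 34, 7, 33, 9, 1.
The distinct values are {0, 1, 7, 9, 10, 12, 16, 26, 33, 34}; there are 10 of them.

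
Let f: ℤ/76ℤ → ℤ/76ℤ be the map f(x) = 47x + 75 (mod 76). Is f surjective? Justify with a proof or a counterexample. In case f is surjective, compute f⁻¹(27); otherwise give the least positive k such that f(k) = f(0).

20

Recall that surjectivity means every element of the codomain has a preimage under f.
Since gcd(47, 76) = 1, 47 is invertible modulo 76. Euclid's algorithm: 76 = 1·47 + 29, 47 = 1·29 + 18, 29 = 1·18 + 11, 18 = 1·11 + 7, 11 = 1·7 + 4, 7 = 1·4 + 3, 4 = 1·3 + 1; back-substituting gives 1 = 55·47 − 34·76, so 47⁻¹ ≡ 55 (mod 76).
Then y ↦ 55(y − 75) is a two-sided inverse to f, so every y ∈ ℤ/76ℤ has a preimage.
So f is surjective.
Since f is surjective, we find f⁻¹(27): we need 47x ≡ 27 − 75 ≡ 28 (mod 76). Using 47⁻¹ = 55: x ≡ 55·28 = 1540 = 20·76 + 20, so x = 20.
Check: f(20) = 47·20 + 75 = 1015 = 13·76 + 27 ≡ 27 (mod 76).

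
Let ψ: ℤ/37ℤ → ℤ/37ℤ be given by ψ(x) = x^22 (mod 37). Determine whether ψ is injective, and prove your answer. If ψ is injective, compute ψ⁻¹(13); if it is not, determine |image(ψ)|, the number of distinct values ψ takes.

ψ(18): Repeated squaring mod 37: 18^1 ≡ 18, 18^2 ≡ 18² = 324 ≡ 28, 18^4 ≡ 28² = 784 ≡ 7, 18^8 ≡ 7² = 49 ≡ 12, 18^16 ≡ 12² = 144 ≡ 33. Since 22 = 16 + 4 + 2, 18^22 ≡ 33·7·28: 33·7 = 231 ≡ 9, then 9·28 = 252 ≡ 30. So 18^22 ≡ 30 (mod 37).
ψ(19): Repeated squaring mod 37: 19^1 ≡ 19, 19^2 ≡ 19² = 361 ≡ 28, 19^4 ≡ 28² = 784 ≡ 7, 19^8 ≡ 7² = 49 ≡ 12, 19^16 ≡ 12² = 144 ≡ 33. Since 22 = 16 + 4 + 2, 19^22 ≡ 33·7·28: 33·7 = 231 ≡ 9, then 9·28 = 252 ≡ 30. So 19^22 ≡ 30 (mod 37).
So ψ(18) = ψ(19) = 30 while 18 ≠ 19, thus ψ is not injective.
Since ψ is not injective, we determine |image(ψ)|. Computing x^22 mod 37 for each x (by repeated squaring, reducing mod 37 at every step), the values ψ(0), ψ(1), …, ψ(36) are: 0, 1, 21, 7, 34, 4, 36, 33, 11, 12, 10, 26, 16, 3, 27, 28, 9, 25, 30, 30, 25, 9, 28, 27, 3, 16, 26, 10, 12, 11, 33, 36, 4, 34, 7, 21, 1.
The distinct values are {0, 1, 3, 4, 7, 9, 10, 11, 12, 16, 21, 25, 26, 27, 28, 30, 33, 34, 36}; there are 19 of them.

19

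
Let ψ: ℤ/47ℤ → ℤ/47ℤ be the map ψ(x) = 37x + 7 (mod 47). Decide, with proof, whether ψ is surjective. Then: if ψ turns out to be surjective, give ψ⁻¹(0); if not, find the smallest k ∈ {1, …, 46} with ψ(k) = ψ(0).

Since gcd(37, 47) = 1, 37 is invertible modulo 47. Euclid's algorithm: 47 = 1·37 + 10, 37 = 3·10 + 7, 10 = 1·7 + 3, 7 = 2·3 + 1; back-substituting gives 1 = 14·37 − 11·47, so 37⁻¹ ≡ 14 (mod 47).
For any y ∈ ℤ/47ℤ, x = 14(y − 7) mod 47 satisfies ψ(x) = 37·14(y − 7) + 7 ≡ y (since 37·14 ≡ 1 mod 47). So every y has a preimage.
Hence ψ is surjective.
Since ψ is surjective, we compute ψ⁻¹(0): solve 37x + 7 ≡ 0 (mod 47), i.e. 37x ≡ 40 (mod 47).
Multiplying by 37⁻¹ = 14 gives x ≡ 14·40 = 560 = 11·47 + 43 ≡ 43 (mod 47).
Check: ψ(43) = 37·43 + 7 = 1598 = 34·47 + 0 ≡ 0 (mod 47).

43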